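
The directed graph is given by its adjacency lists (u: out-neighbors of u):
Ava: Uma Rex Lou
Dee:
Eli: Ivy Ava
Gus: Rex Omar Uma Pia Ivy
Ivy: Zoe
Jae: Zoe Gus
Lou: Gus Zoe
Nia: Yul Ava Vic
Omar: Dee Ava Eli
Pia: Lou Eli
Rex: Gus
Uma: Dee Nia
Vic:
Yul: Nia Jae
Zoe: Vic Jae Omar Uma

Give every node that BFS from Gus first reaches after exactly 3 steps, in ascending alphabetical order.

Jae, Vic, Yul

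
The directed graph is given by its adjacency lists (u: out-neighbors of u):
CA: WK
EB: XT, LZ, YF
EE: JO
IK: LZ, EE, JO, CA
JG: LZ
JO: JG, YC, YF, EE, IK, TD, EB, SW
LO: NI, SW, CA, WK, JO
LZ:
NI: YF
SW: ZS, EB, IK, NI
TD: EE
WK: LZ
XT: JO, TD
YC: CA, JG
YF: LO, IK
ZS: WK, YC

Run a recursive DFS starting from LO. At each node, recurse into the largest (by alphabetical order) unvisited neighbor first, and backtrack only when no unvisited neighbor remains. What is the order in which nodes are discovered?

Visit LO
LO → WK
WK → LZ
LO → SW
SW → ZS
ZS → YC
YC → JG
YC → CA
SW → NI
NI → YF
YF → IK
IK → JO
JO → TD
TD → EE
JO → EB
EB → XT

LO, WK, LZ, SW, ZS, YC, JG, CA, NI, YF, IK, JO, TD, EE, EB, XT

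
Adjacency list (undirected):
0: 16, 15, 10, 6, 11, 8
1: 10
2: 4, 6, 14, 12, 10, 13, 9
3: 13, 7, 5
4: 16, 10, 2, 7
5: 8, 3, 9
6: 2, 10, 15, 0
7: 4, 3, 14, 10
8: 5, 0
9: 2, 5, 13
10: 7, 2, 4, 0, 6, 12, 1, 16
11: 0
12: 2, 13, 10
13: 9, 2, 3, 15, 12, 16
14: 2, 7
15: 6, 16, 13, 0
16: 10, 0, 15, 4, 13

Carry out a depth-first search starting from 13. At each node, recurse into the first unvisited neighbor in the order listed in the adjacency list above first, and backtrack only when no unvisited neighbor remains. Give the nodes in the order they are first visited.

13 9 2 4 16 10 7 3 5 8 0 15 6 11 14 12 1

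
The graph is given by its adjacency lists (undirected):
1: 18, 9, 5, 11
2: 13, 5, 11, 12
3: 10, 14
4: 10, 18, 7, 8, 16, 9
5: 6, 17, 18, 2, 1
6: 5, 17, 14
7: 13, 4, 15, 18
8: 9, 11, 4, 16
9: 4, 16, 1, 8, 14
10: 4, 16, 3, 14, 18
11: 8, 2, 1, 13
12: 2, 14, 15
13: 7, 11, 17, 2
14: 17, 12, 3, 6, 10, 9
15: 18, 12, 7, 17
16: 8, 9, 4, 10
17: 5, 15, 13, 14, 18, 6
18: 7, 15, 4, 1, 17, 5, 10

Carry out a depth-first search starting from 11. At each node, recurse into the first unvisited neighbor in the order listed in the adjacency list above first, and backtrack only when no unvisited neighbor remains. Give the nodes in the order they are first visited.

Visit 11
11 → 8
8 → 9
9 → 4
4 → 10
10 → 16
10 → 3
3 → 14
14 → 17
17 → 5
5 → 6
5 → 18
18 → 7
7 → 13
13 → 2
2 → 12
12 → 15
18 → 1

11, 8, 9, 4, 10, 16, 3, 14, 17, 5, 6, 18, 7, 13, 2, 12, 15, 1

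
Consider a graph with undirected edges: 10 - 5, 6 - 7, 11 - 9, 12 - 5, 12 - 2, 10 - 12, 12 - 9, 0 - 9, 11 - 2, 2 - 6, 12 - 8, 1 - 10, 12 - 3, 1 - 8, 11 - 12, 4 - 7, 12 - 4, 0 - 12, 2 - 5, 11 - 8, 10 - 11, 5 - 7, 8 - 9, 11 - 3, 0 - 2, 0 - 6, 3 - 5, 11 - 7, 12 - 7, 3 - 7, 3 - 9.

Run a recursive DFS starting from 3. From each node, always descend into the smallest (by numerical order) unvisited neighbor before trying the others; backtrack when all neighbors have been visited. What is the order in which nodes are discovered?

Visit 3
3 → 5
5 → 2
2 → 0
0 → 6
6 → 7
7 → 4
4 → 12
12 → 8
8 → 1
1 → 10
10 → 11
11 → 9

3 -> 5 -> 2 -> 0 -> 6 -> 7 -> 4 -> 12 -> 8 -> 1 -> 10 -> 11 -> 9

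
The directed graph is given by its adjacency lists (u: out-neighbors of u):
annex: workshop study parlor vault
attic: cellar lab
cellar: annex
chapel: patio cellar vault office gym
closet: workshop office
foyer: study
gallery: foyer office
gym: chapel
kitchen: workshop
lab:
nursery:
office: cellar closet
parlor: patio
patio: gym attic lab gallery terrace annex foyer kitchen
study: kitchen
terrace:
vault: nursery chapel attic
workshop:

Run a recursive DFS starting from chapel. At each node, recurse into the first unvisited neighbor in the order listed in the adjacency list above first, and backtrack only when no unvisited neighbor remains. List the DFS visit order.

Visit chapel
chapel → patio
patio → gym
patio → attic
attic → cellar
cellar → annex
annex → workshop
annex → study
study → kitchen
annex → parlor
annex → vault
vault → nursery
attic → lab
patio → gallery
gallery → foyer
gallery → office
office → closet
patio → terrace

chapel, patio, gym, attic, cellar, annex, workshop, study, kitchen, parlor, vault, nursery, lab, gallery, foyer, office, closet, terrace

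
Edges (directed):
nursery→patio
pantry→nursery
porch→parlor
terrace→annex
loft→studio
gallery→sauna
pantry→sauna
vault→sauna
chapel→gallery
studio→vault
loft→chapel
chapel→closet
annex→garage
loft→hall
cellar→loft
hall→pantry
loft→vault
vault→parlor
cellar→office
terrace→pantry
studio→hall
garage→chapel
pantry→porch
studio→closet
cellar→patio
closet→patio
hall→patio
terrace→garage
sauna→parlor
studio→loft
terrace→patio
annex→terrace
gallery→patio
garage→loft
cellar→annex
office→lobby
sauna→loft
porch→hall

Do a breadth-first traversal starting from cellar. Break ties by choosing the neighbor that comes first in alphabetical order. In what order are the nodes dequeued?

cellar -> annex -> loft -> office -> patio -> garage -> terrace -> chapel -> hall -> studio -> vault -> lobby -> pantry -> closet -> gallery -> parlor -> sauna -> nursery -> porch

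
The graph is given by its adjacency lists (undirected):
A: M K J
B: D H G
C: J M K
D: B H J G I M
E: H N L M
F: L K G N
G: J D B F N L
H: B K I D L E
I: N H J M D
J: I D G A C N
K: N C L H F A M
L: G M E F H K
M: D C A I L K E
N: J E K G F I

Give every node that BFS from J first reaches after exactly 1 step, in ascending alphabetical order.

A, C, D, G, I, N

Level 0: J
Level 1: A, C, D, G, I, N
Level 2: B, E, F, H, K, L, M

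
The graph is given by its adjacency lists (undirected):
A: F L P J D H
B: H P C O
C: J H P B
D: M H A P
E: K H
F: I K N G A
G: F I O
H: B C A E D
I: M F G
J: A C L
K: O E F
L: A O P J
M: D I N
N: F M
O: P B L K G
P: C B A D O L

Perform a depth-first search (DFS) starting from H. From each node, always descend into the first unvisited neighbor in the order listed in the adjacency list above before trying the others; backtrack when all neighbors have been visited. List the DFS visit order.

H, B, P, C, J, A, F, I, M, D, N, G, O, L, K, E

Visit H
H → B
B → P
P → C
C → J
J → A
A → F
F → I
I → M
M → D
M → N
I → G
G → O
O → L
O → K
K → E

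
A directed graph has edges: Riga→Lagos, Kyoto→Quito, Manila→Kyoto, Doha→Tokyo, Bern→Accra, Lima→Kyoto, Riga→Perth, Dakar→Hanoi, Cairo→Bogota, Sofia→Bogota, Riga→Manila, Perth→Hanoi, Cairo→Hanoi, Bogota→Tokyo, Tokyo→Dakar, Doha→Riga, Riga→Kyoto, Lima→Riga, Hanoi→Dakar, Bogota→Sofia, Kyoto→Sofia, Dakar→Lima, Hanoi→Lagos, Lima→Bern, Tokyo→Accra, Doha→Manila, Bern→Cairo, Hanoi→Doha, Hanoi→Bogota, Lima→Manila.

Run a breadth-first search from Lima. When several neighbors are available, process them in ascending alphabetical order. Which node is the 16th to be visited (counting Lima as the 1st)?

Doha

Visit Lima; enqueue Bern, Kyoto, Manila, Riga → queue [Bern, Kyoto, Manila, Riga]
Visit Bern; enqueue Accra, Cairo → queue [Kyoto, Manila, Riga, Accra, Cairo]
Visit Kyoto; enqueue Quito, Sofia → queue [Manila, Riga, Accra, Cairo, Quito, Sofia]
Visit Manila → queue [Riga, Accra, Cairo, Quito, Sofia]
Visit Riga; enqueue Lagos, Perth → queue [Accra, Cairo, Quito, Sofia, Lagos, Perth]
Visit Accra → queue [Cairo, Quito, Sofia, Lagos, Perth]
Visit Cairo; enqueue Bogota, Hanoi → queue [Quito, Sofia, Lagos, Perth, Bogota, Hanoi]
Visit Quito → queue [Sofia, Lagos, Perth, Bogota, Hanoi]
Visit Sofia → queue [Lagos, Perth, Bogota, Hanoi]
Visit Lagos → queue [Perth, Bogota, Hanoi]
Visit Perth → queue [Bogota, Hanoi]
Visit Bogota; enqueue Tokyo → queue [Hanoi, Tokyo]
Visit Hanoi; enqueue Dakar, Doha → queue [Tokyo, Dakar, Doha]
Visit Tokyo → queue [Dakar, Doha]
Visit Dakar → queue [Doha]
Visit Doha → queue []

Visit order: Lima, Bern, Kyoto, Manila, Riga, Accra, Cairo, Quito, Sofia, Lagos, Perth, Bogota, Hanoi, Tokyo, Dakar, Doha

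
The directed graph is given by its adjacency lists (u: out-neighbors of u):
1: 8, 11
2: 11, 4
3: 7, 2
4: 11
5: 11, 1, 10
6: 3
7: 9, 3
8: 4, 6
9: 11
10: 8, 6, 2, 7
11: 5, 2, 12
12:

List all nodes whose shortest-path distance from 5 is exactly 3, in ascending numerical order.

3, 4, 9

Level 0: 5
Level 1: 1, 10, 11
Level 2: 2, 6, 7, 8, 12
Level 3: 3, 4, 9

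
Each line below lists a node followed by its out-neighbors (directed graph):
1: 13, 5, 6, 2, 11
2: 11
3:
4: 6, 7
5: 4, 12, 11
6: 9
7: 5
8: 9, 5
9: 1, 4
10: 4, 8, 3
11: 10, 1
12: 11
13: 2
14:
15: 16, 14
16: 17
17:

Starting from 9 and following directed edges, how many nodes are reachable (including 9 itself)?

BFS from 9 visits: 9, 4, 1, 7, 6, 13, 11, 5, 2, 10, 12, 8, 3
Reachable nodes: 13 of 17 total.

13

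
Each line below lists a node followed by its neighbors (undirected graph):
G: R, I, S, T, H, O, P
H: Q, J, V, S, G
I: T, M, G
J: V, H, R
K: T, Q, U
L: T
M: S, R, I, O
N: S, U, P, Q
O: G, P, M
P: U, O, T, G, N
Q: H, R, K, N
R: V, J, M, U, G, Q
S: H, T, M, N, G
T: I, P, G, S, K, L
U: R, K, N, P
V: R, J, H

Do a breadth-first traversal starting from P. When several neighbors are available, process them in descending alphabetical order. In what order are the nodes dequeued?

P, U, T, O, N, G, R, K, S, L, I, M, Q, H, V, J

Visit P; enqueue U, T, O, N, G → queue [U, T, O, N, G]
Visit U; enqueue R, K → queue [T, O, N, G, R, K]
Visit T; enqueue S, L, I → queue [O, N, G, R, K, S, L, I]
Visit O; enqueue M → queue [N, G, R, K, S, L, I, M]
Visit N; enqueue Q → queue [G, R, K, S, L, I, M, Q]
Visit G; enqueue H → queue [R, K, S, L, I, M, Q, H]
Visit R; enqueue V, J → queue [K, S, L, I, M, Q, H, V, J]
Visit K → queue [S, L, I, M, Q, H, V, J]
Visit S → queue [L, I, M, Q, H, V, J]
Visit L → queue [I, M, Q, H, V, J]
Visit I → queue [M, Q, H, V, J]
Visit M → queue [Q, H, V, J]
Visit Q → queue [H, V, J]
Visit H → queue [V, J]
Visit V → queue [J]
Visit J → queue []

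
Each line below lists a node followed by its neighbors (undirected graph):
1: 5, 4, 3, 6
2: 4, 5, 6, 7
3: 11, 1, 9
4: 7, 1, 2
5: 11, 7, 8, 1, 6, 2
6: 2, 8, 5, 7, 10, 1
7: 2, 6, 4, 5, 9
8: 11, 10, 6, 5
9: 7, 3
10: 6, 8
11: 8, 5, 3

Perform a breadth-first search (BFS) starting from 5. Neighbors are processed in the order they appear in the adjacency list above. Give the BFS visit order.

Visit 5; enqueue 11, 7, 8, 1, 6, 2 → queue [11, 7, 8, 1, 6, 2]
Visit 11; enqueue 3 → queue [7, 8, 1, 6, 2, 3]
Visit 7; enqueue 4, 9 → queue [8, 1, 6, 2, 3, 4, 9]
Visit 8; enqueue 10 → queue [1, 6, 2, 3, 4, 9, 10]
Visit 1 → queue [6, 2, 3, 4, 9, 10]
Visit 6 → queue [2, 3, 4, 9, 10]
Visit 2 → queue [3, 4, 9, 10]
Visit 3 → queue [4, 9, 10]
Visit 4 → queue [9, 10]
Visit 9 → queue [10]
Visit 10 → queue []

5 -> 11 -> 7 -> 8 -> 1 -> 6 -> 2 -> 3 -> 4 -> 9 -> 10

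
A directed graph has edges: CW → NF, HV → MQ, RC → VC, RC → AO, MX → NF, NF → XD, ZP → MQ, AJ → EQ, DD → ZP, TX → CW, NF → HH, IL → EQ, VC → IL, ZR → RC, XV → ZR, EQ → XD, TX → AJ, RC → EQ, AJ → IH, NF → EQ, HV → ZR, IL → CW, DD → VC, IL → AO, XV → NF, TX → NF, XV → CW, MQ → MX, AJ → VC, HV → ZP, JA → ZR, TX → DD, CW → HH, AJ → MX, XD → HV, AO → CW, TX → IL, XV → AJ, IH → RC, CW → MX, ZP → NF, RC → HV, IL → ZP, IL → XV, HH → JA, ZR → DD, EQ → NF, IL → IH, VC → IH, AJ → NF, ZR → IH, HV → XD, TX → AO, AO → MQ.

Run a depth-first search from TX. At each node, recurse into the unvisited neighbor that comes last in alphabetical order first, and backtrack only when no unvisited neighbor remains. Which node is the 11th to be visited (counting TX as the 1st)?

MX

Visit TX
TX → NF
NF → XD
XD → HV
HV → ZR
ZR → RC
RC → VC
VC → IL
IL → ZP
ZP → MQ
MQ → MX
IL → XV
XV → CW
CW → HH
HH → JA
XV → AJ
AJ → IH
AJ → EQ
IL → AO
ZR → DD

Visit order: TX, NF, XD, HV, ZR, RC, VC, IL, ZP, MQ, MX, XV, CW, HH, JA, AJ, IH, EQ, AO, DD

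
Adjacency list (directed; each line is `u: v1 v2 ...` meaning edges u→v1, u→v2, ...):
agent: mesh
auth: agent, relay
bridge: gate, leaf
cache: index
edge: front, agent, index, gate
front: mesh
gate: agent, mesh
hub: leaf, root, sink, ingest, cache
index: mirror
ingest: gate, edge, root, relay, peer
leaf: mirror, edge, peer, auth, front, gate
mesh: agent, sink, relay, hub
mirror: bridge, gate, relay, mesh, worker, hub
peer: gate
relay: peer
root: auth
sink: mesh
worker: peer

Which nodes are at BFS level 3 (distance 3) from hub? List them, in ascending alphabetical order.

agent, bridge, worker

Level 0: hub
Level 1: cache, ingest, leaf, root, sink
Level 2: auth, edge, front, gate, index, mesh, mirror, peer, relay
Level 3: agent, bridge, worker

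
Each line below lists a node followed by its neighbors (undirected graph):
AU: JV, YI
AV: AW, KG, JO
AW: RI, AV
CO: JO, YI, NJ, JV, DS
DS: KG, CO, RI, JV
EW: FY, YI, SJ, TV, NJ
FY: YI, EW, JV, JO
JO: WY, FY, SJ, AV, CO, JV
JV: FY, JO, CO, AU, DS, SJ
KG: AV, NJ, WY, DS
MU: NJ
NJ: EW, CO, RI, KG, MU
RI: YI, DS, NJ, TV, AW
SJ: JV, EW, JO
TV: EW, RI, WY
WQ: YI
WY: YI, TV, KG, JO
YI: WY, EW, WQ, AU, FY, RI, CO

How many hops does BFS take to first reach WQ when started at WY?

2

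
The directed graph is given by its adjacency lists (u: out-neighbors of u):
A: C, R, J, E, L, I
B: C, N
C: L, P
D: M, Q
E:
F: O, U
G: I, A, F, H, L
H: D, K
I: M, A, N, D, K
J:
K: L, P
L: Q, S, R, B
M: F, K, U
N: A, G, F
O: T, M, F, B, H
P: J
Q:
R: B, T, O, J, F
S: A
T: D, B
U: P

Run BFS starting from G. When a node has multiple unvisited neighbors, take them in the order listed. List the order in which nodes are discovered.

Visit G; enqueue I, A, F, H, L → queue [I, A, F, H, L]
Visit I; enqueue M, N, D, K → queue [A, F, H, L, M, N, D, K]
Visit A; enqueue C, R, J, E → queue [F, H, L, M, N, D, K, C, R, J, E]
Visit F; enqueue O, U → queue [H, L, M, N, D, K, C, R, J, E, O, U]
Visit H → queue [L, M, N, D, K, C, R, J, E, O, U]
Visit L; enqueue Q, S, B → queue [M, N, D, K, C, R, J, E, O, U, Q, S, B]
Visit M → queue [N, D, K, C, R, J, E, O, U, Q, S, B]
Visit N → queue [D, K, C, R, J, E, O, U, Q, S, B]
Visit D → queue [K, C, R, J, E, O, U, Q, S, B]
Visit K; enqueue P → queue [C, R, J, E, O, U, Q, S, B, P]
Visit C → queue [R, J, E, O, U, Q, S, B, P]
Visit R; enqueue T → queue [J, E, O, U, Q, S, B, P, T]
Visit J → queue [E, O, U, Q, S, B, P, T]
Visit E → queue [O, U, Q, S, B, P, T]
Visit O → queue [U, Q, S, B, P, T]
Visit U → queue [Q, S, B, P, T]
Visit Q → queue [S, B, P, T]
Visit S → queue [B, P, T]
Visit B → queue [P, T]
Visit P → queue [T]
Visit T → queue []

G → I → A → F → H → L → M → N → D → K → C → R → J → E → O → U → Q → S → B → P → T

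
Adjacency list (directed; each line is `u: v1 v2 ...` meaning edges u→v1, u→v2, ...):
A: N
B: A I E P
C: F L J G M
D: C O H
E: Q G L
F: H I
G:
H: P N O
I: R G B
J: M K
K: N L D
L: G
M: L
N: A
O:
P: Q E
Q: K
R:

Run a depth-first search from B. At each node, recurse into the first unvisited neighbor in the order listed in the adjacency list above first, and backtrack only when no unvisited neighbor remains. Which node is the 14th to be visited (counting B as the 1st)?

H

Visit B
B → A
A → N
B → I
I → R
I → G
B → E
E → Q
Q → K
K → L
K → D
D → C
C → F
F → H
H → P
H → O
C → J
J → M

Visit order: B, A, N, I, R, G, E, Q, K, L, D, C, F, H, P, O, J, M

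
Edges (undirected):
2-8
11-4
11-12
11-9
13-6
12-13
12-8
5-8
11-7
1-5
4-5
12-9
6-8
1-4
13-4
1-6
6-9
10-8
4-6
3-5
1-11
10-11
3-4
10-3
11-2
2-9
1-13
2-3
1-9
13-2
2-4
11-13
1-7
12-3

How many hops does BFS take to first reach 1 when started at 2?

Level 0: 2
Level 1: 3, 4, 8, 9, 11, 13
Level 2: 1, 5, 6, 7, 10, 12
1 first appears at level 2.

2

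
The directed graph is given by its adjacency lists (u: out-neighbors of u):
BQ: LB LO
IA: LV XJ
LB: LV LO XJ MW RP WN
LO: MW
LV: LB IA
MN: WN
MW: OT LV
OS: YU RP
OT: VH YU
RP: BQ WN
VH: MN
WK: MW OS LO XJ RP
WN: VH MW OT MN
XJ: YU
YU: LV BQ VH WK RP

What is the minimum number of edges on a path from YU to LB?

2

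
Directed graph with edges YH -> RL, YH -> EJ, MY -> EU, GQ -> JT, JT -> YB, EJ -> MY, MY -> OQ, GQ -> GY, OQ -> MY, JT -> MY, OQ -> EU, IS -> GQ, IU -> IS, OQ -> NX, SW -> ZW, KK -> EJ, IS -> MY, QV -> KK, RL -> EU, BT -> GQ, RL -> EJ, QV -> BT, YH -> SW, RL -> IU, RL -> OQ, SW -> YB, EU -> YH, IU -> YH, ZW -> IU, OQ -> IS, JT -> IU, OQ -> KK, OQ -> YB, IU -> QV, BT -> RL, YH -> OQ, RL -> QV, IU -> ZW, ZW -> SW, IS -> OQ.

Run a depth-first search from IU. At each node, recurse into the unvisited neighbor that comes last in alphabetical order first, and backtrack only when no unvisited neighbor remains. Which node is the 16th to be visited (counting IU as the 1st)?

Visit IU
IU → ZW
ZW → SW
SW → YB
IU → YH
YH → RL
RL → QV
QV → KK
KK → EJ
EJ → MY
MY → OQ
OQ → NX
OQ → IS
IS → GQ
GQ → JT
GQ → GY
OQ → EU
QV → BT

Visit order: IU, ZW, SW, YB, YH, RL, QV, KK, EJ, MY, OQ, NX, IS, GQ, JT, GY, EU, BT

GY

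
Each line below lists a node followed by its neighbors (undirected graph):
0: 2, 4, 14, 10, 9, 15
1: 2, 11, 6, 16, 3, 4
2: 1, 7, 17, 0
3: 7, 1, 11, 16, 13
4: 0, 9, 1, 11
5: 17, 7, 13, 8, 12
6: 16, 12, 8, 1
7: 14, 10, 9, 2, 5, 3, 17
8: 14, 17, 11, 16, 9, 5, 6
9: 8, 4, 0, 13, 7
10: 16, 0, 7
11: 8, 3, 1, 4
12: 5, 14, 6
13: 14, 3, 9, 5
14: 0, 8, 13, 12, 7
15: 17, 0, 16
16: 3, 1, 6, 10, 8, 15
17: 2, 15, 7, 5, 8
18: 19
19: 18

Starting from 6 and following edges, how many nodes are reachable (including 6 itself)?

BFS from 6 visits: 6, 16, 12, 8, 1, 15, 10, 3, 14, 5, 17, 11, 9, 4, 2, 0, 7, 13
Reachable nodes: 18 of 20 total.

18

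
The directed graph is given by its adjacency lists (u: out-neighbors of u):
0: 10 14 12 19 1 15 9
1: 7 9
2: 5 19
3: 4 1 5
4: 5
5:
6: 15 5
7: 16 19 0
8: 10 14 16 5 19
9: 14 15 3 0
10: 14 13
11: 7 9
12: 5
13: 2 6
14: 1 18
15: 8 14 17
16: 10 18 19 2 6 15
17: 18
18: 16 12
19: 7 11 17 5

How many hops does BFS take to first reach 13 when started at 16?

2

Level 0: 16
Level 1: 2, 6, 10, 15, 18, 19
Level 2: 5, 7, 8, 11, 12, 13, 14, 17
Level 3: 0, 1, 9
Level 4: 3
Level 5: 4
13 first appears at level 2.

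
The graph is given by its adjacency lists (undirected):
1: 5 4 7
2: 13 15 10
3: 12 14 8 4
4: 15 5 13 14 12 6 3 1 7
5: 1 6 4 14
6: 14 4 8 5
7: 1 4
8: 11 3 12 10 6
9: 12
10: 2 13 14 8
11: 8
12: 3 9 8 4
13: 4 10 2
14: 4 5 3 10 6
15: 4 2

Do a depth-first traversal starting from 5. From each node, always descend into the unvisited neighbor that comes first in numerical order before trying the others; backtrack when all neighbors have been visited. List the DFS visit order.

5, 1, 4, 3, 8, 6, 14, 10, 2, 13, 15, 11, 12, 9, 7

Visit 5
5 → 1
1 → 4
4 → 3
3 → 8
8 → 6
6 → 14
14 → 10
10 → 2
2 → 13
2 → 15
8 → 11
8 → 12
12 → 9
4 → 7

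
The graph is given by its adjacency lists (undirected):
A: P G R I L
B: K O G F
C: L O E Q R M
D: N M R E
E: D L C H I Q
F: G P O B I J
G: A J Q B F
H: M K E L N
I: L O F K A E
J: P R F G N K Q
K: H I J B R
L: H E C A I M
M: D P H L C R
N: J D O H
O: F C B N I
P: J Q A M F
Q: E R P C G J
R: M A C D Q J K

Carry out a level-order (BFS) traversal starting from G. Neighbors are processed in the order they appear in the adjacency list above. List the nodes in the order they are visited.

G -> A -> J -> Q -> B -> F -> P -> R -> I -> L -> N -> K -> E -> C -> O -> M -> D -> H

Visit G; enqueue A, J, Q, B, F → queue [A, J, Q, B, F]
Visit A; enqueue P, R, I, L → queue [J, Q, B, F, P, R, I, L]
Visit J; enqueue N, K → queue [Q, B, F, P, R, I, L, N, K]
Visit Q; enqueue E, C → queue [B, F, P, R, I, L, N, K, E, C]
Visit B; enqueue O → queue [F, P, R, I, L, N, K, E, C, O]
Visit F → queue [P, R, I, L, N, K, E, C, O]
Visit P; enqueue M → queue [R, I, L, N, K, E, C, O, M]
Visit R; enqueue D → queue [I, L, N, K, E, C, O, M, D]
Visit I → queue [L, N, K, E, C, O, M, D]
Visit L; enqueue H → queue [N, K, E, C, O, M, D, H]
Visit N → queue [K, E, C, O, M, D, H]
Visit K → queue [E, C, O, M, D, H]
Visit E → queue [C, O, M, D, H]
Visit C → queue [O, M, D, H]
Visit O → queue [M, D, H]
Visit M → queue [D, H]
Visit D → queue [H]
Visit H → queue []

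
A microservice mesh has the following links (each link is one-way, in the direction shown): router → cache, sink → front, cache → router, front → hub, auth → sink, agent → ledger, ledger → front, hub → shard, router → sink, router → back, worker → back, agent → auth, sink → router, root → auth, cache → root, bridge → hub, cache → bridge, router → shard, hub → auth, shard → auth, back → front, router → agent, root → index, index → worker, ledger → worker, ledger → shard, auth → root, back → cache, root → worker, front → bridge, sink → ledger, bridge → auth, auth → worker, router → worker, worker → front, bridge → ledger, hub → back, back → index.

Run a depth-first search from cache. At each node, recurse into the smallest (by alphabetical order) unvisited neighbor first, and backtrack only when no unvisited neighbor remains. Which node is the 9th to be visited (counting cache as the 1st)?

hub

Visit cache
cache → bridge
bridge → auth
auth → root
root → index
index → worker
worker → back
back → front
front → hub
hub → shard
auth → sink
sink → ledger
sink → router
router → agent

Visit order: cache, bridge, auth, root, index, worker, back, front, hub, shard, sink, ledger, router, agent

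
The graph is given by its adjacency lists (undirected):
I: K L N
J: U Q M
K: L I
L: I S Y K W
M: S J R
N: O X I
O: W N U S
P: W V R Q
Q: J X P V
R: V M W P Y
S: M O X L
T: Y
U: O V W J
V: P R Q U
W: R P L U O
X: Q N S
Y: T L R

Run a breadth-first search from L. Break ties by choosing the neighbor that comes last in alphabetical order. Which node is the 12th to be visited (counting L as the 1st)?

Visit L; enqueue Y, W, S, K, I → queue [Y, W, S, K, I]
Visit Y; enqueue T, R → queue [W, S, K, I, T, R]
Visit W; enqueue U, P, O → queue [S, K, I, T, R, U, P, O]
Visit S; enqueue X, M → queue [K, I, T, R, U, P, O, X, M]
Visit K → queue [I, T, R, U, P, O, X, M]
Visit I; enqueue N → queue [T, R, U, P, O, X, M, N]
Visit T → queue [R, U, P, O, X, M, N]
Visit R; enqueue V → queue [U, P, O, X, M, N, V]
Visit U; enqueue J → queue [P, O, X, M, N, V, J]
Visit P; enqueue Q → queue [O, X, M, N, V, J, Q]
Visit O → queue [X, M, N, V, J, Q]
Visit X → queue [M, N, V, J, Q]
Visit M → queue [N, V, J, Q]
Visit N → queue [V, J, Q]
Visit V → queue [J, Q]
Visit J → queue [Q]
Visit Q → queue []

Visit order: L, Y, W, S, K, I, T, R, U, P, O, X, M, N, V, J, Q

X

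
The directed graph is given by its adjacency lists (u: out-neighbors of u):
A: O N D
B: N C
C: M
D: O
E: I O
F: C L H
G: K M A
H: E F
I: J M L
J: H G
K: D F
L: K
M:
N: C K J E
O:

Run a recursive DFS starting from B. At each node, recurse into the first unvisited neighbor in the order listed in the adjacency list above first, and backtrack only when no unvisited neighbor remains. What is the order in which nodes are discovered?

B, N, C, M, K, D, O, F, L, H, E, I, J, G, A

Visit B
B → N
N → C
C → M
N → K
K → D
D → O
K → F
F → L
F → H
H → E
E → I
I → J
J → G
G → A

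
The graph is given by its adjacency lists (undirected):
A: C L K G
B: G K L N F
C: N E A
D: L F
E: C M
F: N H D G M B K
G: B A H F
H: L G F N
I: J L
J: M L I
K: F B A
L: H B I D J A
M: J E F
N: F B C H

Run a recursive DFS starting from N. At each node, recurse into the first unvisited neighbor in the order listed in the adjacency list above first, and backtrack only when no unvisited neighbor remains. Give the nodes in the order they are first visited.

N -> F -> H -> L -> B -> G -> A -> C -> E -> M -> J -> I -> K -> D

Visit N
N → F
F → H
H → L
L → B
B → G
G → A
A → C
C → E
E → M
M → J
J → I
A → K
L → D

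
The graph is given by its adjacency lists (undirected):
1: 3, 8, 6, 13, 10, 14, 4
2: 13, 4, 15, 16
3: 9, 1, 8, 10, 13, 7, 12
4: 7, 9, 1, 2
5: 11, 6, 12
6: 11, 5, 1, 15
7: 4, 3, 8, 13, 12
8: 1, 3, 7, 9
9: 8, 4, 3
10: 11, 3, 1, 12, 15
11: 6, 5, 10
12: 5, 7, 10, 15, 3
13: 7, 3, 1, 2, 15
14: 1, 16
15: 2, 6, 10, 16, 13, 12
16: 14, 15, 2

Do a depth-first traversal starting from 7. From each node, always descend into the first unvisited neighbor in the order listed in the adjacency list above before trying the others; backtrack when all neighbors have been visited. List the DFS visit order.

Visit 7
7 → 4
4 → 9
9 → 8
8 → 1
1 → 3
3 → 10
10 → 11
11 → 6
6 → 5
5 → 12
12 → 15
15 → 2
2 → 13
2 → 16
16 → 14

7, 4, 9, 8, 1, 3, 10, 11, 6, 5, 12, 15, 2, 13, 16, 14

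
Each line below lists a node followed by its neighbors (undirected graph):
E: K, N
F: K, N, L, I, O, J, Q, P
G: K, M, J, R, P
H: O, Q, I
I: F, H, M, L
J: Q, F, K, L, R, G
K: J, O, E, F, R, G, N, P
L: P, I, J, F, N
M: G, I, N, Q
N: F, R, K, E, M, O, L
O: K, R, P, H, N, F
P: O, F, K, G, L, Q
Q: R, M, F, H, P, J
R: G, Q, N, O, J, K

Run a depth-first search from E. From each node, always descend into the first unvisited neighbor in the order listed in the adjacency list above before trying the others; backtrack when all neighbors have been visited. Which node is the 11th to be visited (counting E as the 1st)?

Visit E
E → K
K → J
J → Q
Q → R
R → G
G → M
M → I
I → F
F → N
N → O
O → P
P → L
O → H

Visit order: E, K, J, Q, R, G, M, I, F, N, O, P, L, H

O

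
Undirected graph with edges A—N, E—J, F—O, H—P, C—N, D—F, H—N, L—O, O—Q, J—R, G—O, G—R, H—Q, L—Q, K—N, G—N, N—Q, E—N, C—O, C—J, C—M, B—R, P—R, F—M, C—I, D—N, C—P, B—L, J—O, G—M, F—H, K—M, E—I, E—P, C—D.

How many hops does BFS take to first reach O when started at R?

Level 0: R
Level 1: B, G, J, P
Level 2: C, E, H, L, M, N, O
Level 3: A, D, F, I, K, Q
O first appears at level 2.

2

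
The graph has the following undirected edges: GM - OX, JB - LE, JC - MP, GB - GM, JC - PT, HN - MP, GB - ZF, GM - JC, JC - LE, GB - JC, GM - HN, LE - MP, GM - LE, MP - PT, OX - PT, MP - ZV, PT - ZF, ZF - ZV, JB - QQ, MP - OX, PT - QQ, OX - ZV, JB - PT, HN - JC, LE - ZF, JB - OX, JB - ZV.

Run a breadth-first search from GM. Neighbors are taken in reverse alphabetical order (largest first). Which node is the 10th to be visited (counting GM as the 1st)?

JB

Visit GM; enqueue OX, LE, JC, HN, GB → queue [OX, LE, JC, HN, GB]
Visit OX; enqueue ZV, PT, MP, JB → queue [LE, JC, HN, GB, ZV, PT, MP, JB]
Visit LE; enqueue ZF → queue [JC, HN, GB, ZV, PT, MP, JB, ZF]
Visit JC → queue [HN, GB, ZV, PT, MP, JB, ZF]
Visit HN → queue [GB, ZV, PT, MP, JB, ZF]
Visit GB → queue [ZV, PT, MP, JB, ZF]
Visit ZV → queue [PT, MP, JB, ZF]
Visit PT; enqueue QQ → queue [MP, JB, ZF, QQ]
Visit MP → queue [JB, ZF, QQ]
Visit JB → queue [ZF, QQ]
Visit ZF → queue [QQ]
Visit QQ → queue []

Visit order: GM, OX, LE, JC, HN, GB, ZV, PT, MP, JB, ZF, QQ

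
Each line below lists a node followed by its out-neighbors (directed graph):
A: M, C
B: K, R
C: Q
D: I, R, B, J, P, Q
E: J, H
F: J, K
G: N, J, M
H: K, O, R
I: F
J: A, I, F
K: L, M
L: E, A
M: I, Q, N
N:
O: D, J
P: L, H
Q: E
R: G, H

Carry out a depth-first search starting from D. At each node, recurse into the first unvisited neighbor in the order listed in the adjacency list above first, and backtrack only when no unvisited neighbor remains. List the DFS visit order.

Visit D
D → I
I → F
F → J
J → A
A → M
M → Q
Q → E
E → H
H → K
K → L
H → O
H → R
R → G
G → N
A → C
D → B
D → P

D → I → F → J → A → M → Q → E → H → K → L → O → R → G → N → C → B → P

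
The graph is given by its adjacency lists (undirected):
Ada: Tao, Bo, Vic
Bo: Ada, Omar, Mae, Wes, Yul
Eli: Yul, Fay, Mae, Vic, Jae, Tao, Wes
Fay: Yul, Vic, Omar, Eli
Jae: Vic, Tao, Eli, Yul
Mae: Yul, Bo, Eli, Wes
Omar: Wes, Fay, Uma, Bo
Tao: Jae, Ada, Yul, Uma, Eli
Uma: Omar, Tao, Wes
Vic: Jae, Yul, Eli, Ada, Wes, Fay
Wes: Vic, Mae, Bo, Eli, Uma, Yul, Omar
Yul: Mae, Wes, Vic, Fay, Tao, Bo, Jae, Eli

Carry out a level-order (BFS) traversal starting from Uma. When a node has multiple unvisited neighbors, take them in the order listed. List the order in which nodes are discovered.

Uma → Omar → Tao → Wes → Fay → Bo → Jae → Ada → Yul → Eli → Vic → Mae

Visit Uma; enqueue Omar, Tao, Wes → queue [Omar, Tao, Wes]
Visit Omar; enqueue Fay, Bo → queue [Tao, Wes, Fay, Bo]
Visit Tao; enqueue Jae, Ada, Yul, Eli → queue [Wes, Fay, Bo, Jae, Ada, Yul, Eli]
Visit Wes; enqueue Vic, Mae → queue [Fay, Bo, Jae, Ada, Yul, Eli, Vic, Mae]
Visit Fay → queue [Bo, Jae, Ada, Yul, Eli, Vic, Mae]
Visit Bo → queue [Jae, Ada, Yul, Eli, Vic, Mae]
Visit Jae → queue [Ada, Yul, Eli, Vic, Mae]
Visit Ada → queue [Yul, Eli, Vic, Mae]
Visit Yul → queue [Eli, Vic, Mae]
Visit Eli → queue [Vic, Mae]
Visit Vic → queue [Mae]
Visit Mae → queue []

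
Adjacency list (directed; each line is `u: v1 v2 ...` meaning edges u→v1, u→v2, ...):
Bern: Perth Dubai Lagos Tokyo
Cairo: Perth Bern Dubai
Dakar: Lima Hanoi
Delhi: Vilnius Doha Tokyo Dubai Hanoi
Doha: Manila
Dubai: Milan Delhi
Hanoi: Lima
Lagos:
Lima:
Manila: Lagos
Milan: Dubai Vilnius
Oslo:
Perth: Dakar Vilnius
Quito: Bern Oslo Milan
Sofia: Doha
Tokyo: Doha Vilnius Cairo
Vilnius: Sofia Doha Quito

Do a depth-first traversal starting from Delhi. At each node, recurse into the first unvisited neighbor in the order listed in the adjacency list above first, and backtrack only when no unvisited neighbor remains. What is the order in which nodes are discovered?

Visit Delhi
Delhi → Vilnius
Vilnius → Sofia
Sofia → Doha
Doha → Manila
Manila → Lagos
Vilnius → Quito
Quito → Bern
Bern → Perth
Perth → Dakar
Dakar → Lima
Dakar → Hanoi
Bern → Dubai
Dubai → Milan
Bern → Tokyo
Tokyo → Cairo
Quito → Oslo

Delhi -> Vilnius -> Sofia -> Doha -> Manila -> Lagos -> Quito -> Bern -> Perth -> Dakar -> Lima -> Hanoi -> Dubai -> Milan -> Tokyo -> Cairo -> Oslo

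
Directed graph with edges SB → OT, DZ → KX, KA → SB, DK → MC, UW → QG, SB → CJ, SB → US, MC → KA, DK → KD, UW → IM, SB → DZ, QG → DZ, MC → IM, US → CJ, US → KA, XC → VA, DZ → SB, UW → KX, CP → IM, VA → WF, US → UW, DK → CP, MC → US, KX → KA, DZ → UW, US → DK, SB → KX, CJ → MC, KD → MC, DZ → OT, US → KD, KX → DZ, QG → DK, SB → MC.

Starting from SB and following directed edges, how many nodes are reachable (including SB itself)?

14

BFS from SB visits: SB, US, OT, MC, KX, DZ, CJ, UW, KD, KA, DK, IM, QG, CP
Reachable nodes: 14 of 17 total.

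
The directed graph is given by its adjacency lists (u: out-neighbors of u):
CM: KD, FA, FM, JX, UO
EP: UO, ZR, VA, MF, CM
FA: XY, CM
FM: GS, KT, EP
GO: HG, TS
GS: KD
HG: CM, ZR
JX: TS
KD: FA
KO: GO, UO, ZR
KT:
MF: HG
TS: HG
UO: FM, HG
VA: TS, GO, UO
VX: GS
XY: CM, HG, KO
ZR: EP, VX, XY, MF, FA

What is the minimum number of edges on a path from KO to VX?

Level 0: KO
Level 1: GO, UO, ZR
Level 2: EP, FA, FM, HG, MF, TS, VX, XY
Level 3: CM, GS, KT, VA
Level 4: JX, KD
VX first appears at level 2.

2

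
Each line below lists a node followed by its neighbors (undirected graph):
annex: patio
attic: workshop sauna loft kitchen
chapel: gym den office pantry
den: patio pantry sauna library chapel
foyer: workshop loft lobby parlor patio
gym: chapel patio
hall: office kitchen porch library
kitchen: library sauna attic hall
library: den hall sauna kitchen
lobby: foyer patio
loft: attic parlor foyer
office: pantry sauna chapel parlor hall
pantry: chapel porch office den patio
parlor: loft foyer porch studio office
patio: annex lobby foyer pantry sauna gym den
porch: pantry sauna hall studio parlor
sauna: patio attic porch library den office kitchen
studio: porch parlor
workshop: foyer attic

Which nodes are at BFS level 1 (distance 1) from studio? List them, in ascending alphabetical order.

parlor, porch

Level 0: studio
Level 1: parlor, porch
Level 2: foyer, hall, loft, office, pantry, sauna
Level 3: attic, chapel, den, kitchen, library, lobby, patio, workshop
Level 4: annex, gym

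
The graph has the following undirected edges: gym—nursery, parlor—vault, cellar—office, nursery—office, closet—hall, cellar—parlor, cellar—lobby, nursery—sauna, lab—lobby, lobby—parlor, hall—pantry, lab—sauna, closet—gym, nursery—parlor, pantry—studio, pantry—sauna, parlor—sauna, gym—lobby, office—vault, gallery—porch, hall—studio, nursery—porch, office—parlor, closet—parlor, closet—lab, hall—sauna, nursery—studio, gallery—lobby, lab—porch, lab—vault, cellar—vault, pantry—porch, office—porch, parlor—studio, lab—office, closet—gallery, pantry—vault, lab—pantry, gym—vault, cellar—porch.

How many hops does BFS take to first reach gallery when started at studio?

3

Level 0: studio
Level 1: hall, nursery, pantry, parlor
Level 2: cellar, closet, gym, lab, lobby, office, porch, sauna, vault
Level 3: gallery
gallery first appears at level 3.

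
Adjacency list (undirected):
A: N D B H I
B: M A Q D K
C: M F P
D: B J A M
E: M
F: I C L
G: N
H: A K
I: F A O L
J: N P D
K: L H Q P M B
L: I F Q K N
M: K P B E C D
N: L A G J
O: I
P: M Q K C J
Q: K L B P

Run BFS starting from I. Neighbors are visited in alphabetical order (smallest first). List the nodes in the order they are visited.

Visit I; enqueue A, F, L, O → queue [A, F, L, O]
Visit A; enqueue B, D, H, N → queue [F, L, O, B, D, H, N]
Visit F; enqueue C → queue [L, O, B, D, H, N, C]
Visit L; enqueue K, Q → queue [O, B, D, H, N, C, K, Q]
Visit O → queue [B, D, H, N, C, K, Q]
Visit B; enqueue M → queue [D, H, N, C, K, Q, M]
Visit D; enqueue J → queue [H, N, C, K, Q, M, J]
Visit H → queue [N, C, K, Q, M, J]
Visit N; enqueue G → queue [C, K, Q, M, J, G]
Visit C; enqueue P → queue [K, Q, M, J, G, P]
Visit K → queue [Q, M, J, G, P]
Visit Q → queue [M, J, G, P]
Visit M; enqueue E → queue [J, G, P, E]
Visit J → queue [G, P, E]
Visit G → queue [P, E]
Visit P → queue [E]
Visit E → queue []

I A F L O B D H N C K Q M J G P E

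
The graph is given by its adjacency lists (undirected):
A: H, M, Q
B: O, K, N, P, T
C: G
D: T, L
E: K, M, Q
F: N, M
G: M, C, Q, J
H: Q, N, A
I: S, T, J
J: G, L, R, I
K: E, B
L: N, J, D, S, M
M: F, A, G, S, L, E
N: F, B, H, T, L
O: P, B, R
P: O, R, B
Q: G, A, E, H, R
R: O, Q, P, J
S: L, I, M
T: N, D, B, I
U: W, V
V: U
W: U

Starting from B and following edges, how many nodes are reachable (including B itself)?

20

BFS from B visits: B, K, N, O, P, T, E, F, H, L, R, D, I, M, Q, A, J, S, G, C
Reachable nodes: 20 of 23 total.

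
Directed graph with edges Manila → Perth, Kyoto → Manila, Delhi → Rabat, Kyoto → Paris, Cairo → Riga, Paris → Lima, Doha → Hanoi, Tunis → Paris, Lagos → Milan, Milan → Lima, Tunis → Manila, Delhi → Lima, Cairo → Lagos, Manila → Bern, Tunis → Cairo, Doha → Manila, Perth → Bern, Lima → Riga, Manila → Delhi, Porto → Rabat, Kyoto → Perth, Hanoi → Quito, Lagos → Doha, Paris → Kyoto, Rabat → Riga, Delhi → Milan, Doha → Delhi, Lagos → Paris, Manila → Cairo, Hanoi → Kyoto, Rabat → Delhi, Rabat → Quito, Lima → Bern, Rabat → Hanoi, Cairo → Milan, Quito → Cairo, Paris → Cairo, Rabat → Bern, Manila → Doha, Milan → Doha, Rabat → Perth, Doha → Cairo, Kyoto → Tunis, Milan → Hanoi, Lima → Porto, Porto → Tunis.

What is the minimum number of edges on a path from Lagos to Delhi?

2

Level 0: Lagos
Level 1: Doha, Milan, Paris
Level 2: Cairo, Delhi, Hanoi, Kyoto, Lima, Manila
Level 3: Bern, Perth, Porto, Quito, Rabat, Riga, Tunis
Delhi first appears at level 2.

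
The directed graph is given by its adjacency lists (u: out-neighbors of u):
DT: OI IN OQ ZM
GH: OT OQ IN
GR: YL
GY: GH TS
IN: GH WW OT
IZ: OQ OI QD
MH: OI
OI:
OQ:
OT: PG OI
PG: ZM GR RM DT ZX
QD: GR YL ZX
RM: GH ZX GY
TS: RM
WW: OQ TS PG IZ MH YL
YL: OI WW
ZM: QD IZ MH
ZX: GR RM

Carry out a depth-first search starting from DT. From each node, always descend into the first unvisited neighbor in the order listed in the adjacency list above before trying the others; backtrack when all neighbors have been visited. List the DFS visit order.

DT, OI, IN, GH, OT, PG, ZM, QD, GR, YL, WW, OQ, TS, RM, ZX, GY, IZ, MH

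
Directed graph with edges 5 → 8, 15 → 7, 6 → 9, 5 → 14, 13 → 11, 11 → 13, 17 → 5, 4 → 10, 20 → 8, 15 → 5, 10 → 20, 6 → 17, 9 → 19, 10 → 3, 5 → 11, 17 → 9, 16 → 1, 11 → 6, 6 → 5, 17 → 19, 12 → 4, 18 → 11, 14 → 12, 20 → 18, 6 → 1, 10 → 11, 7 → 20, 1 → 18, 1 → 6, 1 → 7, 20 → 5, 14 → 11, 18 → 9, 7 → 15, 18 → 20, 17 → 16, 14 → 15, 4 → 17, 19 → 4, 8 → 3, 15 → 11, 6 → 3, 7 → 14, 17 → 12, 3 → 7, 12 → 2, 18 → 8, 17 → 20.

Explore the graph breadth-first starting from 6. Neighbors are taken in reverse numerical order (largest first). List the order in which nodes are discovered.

Visit 6; enqueue 17, 9, 5, 3, 1 → queue [17, 9, 5, 3, 1]
Visit 17; enqueue 20, 19, 16, 12 → queue [9, 5, 3, 1, 20, 19, 16, 12]
Visit 9 → queue [5, 3, 1, 20, 19, 16, 12]
Visit 5; enqueue 14, 11, 8 → queue [3, 1, 20, 19, 16, 12, 14, 11, 8]
Visit 3; enqueue 7 → queue [1, 20, 19, 16, 12, 14, 11, 8, 7]
Visit 1; enqueue 18 → queue [20, 19, 16, 12, 14, 11, 8, 7, 18]
Visit 20 → queue [19, 16, 12, 14, 11, 8, 7, 18]
Visit 19; enqueue 4 → queue [16, 12, 14, 11, 8, 7, 18, 4]
Visit 16 → queue [12, 14, 11, 8, 7, 18, 4]
Visit 12; enqueue 2 → queue [14, 11, 8, 7, 18, 4, 2]
Visit 14; enqueue 15 → queue [11, 8, 7, 18, 4, 2, 15]
Visit 11; enqueue 13 → queue [8, 7, 18, 4, 2, 15, 13]
Visit 8 → queue [7, 18, 4, 2, 15, 13]
Visit 7 → queue [18, 4, 2, 15, 13]
Visit 18 → queue [4, 2, 15, 13]
Visit 4; enqueue 10 → queue [2, 15, 13, 10]
Visit 2 → queue [15, 13, 10]
Visit 15 → queue [13, 10]
Visit 13 → queue [10]
Visit 10 → queue []

6, 17, 9, 5, 3, 1, 20, 19, 16, 12, 14, 11, 8, 7, 18, 4, 2, 15, 13, 10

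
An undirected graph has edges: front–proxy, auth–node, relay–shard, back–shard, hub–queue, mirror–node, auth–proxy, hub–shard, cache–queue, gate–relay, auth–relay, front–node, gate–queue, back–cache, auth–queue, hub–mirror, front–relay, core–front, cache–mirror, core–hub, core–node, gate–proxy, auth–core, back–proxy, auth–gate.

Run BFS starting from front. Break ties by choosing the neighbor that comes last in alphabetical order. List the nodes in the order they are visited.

Visit front; enqueue relay, proxy, node, core → queue [relay, proxy, node, core]
Visit relay; enqueue shard, gate, auth → queue [proxy, node, core, shard, gate, auth]
Visit proxy; enqueue back → queue [node, core, shard, gate, auth, back]
Visit node; enqueue mirror → queue [core, shard, gate, auth, back, mirror]
Visit core; enqueue hub → queue [shard, gate, auth, back, mirror, hub]
Visit shard → queue [gate, auth, back, mirror, hub]
Visit gate; enqueue queue → queue [auth, back, mirror, hub, queue]
Visit auth → queue [back, mirror, hub, queue]
Visit back; enqueue cache → queue [mirror, hub, queue, cache]
Visit mirror → queue [hub, queue, cache]
Visit hub → queue [queue, cache]
Visit queue → queue [cache]
Visit cache → queue []

front relay proxy node core shard gate auth back mirror hub queue cache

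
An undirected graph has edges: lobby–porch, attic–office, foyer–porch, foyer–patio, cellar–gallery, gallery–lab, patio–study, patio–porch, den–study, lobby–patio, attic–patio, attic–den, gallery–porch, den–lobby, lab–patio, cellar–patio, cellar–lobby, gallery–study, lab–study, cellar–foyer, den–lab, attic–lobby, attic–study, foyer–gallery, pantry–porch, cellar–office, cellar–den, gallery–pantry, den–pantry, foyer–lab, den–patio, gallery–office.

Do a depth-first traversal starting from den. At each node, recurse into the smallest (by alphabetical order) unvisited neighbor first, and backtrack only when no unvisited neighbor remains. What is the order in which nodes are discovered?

Visit den
den → attic
attic → lobby
lobby → cellar
cellar → foyer
foyer → gallery
gallery → lab
lab → patio
patio → porch
porch → pantry
patio → study
gallery → office

den -> attic -> lobby -> cellar -> foyer -> gallery -> lab -> patio -> porch -> pantry -> study -> office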